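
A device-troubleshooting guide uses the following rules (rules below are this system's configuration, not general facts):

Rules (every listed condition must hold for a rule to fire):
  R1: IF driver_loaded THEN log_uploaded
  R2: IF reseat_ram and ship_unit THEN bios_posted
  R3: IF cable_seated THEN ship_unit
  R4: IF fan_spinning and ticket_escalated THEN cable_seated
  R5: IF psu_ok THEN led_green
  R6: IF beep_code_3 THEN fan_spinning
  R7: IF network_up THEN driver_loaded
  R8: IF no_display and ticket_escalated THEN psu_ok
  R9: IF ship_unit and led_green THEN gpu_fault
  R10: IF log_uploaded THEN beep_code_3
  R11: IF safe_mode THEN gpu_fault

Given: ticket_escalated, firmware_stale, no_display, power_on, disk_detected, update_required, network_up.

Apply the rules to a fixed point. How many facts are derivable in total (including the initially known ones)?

Round 1: R7 [IF network_up THEN driver_loaded]; R8 [IF no_display and ticket_escalated THEN psu_ok]. New: driver_loaded, psu_ok.
Round 2: R1 [IF driver_loaded THEN log_uploaded]; R5 [IF psu_ok THEN led_green]. New: log_uploaded, led_green.
Round 3: R10 [IF log_uploaded THEN beep_code_3]. New: beep_code_3.
Round 4: R6 [IF beep_code_3 THEN fan_spinning]. New: fan_spinning.
Round 5: R4 [IF fan_spinning and ticket_escalated THEN cable_seated]. New: cable_seated.
Round 6: R3 [IF cable_seated THEN ship_unit]. New: ship_unit.
Round 7: R9 [IF ship_unit and led_green THEN gpu_fault]. New: gpu_fault.
Closure: {beep_code_3, cable_seated, disk_detected, driver_loaded, fan_spinning, firmware_stale, gpu_fault, led_green, log_uploaded, network_up, no_display, power_on, psu_ok, ship_unit, ticket_escalated, update_required} — 16 facts.

16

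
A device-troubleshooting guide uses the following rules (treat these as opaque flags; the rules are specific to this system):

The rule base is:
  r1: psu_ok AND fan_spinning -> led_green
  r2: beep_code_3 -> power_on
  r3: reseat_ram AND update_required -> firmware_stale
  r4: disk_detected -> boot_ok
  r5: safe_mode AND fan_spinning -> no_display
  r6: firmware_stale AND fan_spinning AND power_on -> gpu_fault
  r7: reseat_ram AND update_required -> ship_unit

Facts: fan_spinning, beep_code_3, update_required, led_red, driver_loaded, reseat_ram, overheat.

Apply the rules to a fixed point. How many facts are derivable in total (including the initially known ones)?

Round 1 — r2, r3, r7, derive power_on, firmware_stale, ship_unit.
Round 2 — r6, derive gpu_fault.
Closure: {beep_code_3, driver_loaded, fan_spinning, firmware_stale, gpu_fault, led_red, overheat, power_on, reseat_ram, ship_unit, update_required} — 11 facts.

11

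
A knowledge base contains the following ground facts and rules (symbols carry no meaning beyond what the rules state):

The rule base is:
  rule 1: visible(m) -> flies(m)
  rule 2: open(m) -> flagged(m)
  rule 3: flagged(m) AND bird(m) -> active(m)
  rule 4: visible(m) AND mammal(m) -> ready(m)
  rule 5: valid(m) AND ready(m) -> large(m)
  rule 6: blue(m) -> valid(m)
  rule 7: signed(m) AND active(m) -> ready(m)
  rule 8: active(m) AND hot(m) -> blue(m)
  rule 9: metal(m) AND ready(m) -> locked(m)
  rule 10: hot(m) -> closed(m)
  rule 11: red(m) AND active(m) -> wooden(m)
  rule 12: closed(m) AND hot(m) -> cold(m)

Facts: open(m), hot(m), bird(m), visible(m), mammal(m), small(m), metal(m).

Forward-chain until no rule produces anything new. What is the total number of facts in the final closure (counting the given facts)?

17

Round 1: rule 1 [visible(m) -> flies(m)]; rule 2 [open(m) -> flagged(m)]; rule 4 [visible(m) AND mammal(m) -> ready(m)]; rule 10 [hot(m) -> closed(m)]. New: flies(m), flagged(m), ready(m), closed(m).
Round 2: rule 3 [flagged(m) AND bird(m) -> active(m)]; rule 9 [metal(m) AND ready(m) -> locked(m)]; rule 12 [closed(m) AND hot(m) -> cold(m)]. New: active(m), locked(m), cold(m).
Round 3: rule 8 [active(m) AND hot(m) -> blue(m)]. New: blue(m).
Round 4: rule 6 [blue(m) -> valid(m)]. New: valid(m).
Round 5: rule 5 [valid(m) AND ready(m) -> large(m)]. New: large(m).
Closure: {active(m), bird(m), blue(m), closed(m), cold(m), flagged(m), flies(m), hot(m), large(m), locked(m), mammal(m), metal(m), open(m), ready(m), small(m), valid(m), visible(m)} — 17 facts.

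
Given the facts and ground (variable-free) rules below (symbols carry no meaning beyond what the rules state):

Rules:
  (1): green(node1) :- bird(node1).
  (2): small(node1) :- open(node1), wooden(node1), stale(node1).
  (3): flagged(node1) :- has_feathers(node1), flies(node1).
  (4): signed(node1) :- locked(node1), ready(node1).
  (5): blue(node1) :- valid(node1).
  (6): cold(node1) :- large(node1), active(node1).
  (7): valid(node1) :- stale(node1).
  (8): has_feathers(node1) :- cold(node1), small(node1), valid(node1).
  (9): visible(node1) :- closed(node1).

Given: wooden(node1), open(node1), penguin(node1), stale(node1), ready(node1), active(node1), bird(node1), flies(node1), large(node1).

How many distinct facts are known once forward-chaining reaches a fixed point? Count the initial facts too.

16

Round 1 — (1), (2), (6), (7), derive green(node1), small(node1), cold(node1), valid(node1).
Round 2 — (5), (8), derive blue(node1), has_feathers(node1).
Round 3 — (3), derive flagged(node1).
Closure: {active(node1), bird(node1), blue(node1), cold(node1), flagged(node1), flies(node1), green(node1), has_feathers(node1), large(node1), open(node1), penguin(node1), ready(node1), small(node1), stale(node1), valid(node1), wooden(node1)} — 16 facts.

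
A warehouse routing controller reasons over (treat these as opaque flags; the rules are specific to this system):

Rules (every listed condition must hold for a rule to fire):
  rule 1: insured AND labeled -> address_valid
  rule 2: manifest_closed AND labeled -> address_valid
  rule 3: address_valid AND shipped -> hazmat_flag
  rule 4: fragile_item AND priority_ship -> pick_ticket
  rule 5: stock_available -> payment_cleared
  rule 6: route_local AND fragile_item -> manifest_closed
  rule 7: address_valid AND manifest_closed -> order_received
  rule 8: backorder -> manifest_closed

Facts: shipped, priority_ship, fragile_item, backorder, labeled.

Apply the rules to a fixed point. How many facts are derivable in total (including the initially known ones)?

10

Round 1 — rule 4, rule 8, derive pick_ticket, manifest_closed.
Round 2 — rule 2, derive address_valid.
Round 3 — rule 3, rule 7, derive hazmat_flag, order_received.
Closure: {address_valid, backorder, fragile_item, hazmat_flag, labeled, manifest_closed, order_received, pick_ticket, priority_ship, shipped} — 10 facts.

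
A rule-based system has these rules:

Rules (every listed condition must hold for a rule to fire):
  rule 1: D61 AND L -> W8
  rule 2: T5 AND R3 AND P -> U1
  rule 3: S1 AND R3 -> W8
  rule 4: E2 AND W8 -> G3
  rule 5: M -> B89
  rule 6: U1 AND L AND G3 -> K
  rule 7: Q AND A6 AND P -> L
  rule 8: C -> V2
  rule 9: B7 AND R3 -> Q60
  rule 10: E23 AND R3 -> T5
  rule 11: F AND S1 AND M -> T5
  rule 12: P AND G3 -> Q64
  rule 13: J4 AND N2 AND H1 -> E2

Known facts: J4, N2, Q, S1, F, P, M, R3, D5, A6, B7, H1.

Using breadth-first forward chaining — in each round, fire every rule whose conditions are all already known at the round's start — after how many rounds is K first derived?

3

Round 1: rule 3 [S1 AND R3 -> W8]; rule 5 [M -> B89]; rule 7 [Q AND A6 AND P -> L]; rule 9 [B7 AND R3 -> Q60]; rule 11 [F AND S1 AND M -> T5]; rule 13 [J4 AND N2 AND H1 -> E2]. New: W8, B89, L, Q60, T5, E2.
Round 2: rule 2 [T5 AND R3 AND P -> U1]; rule 4 [E2 AND W8 -> G3]. New: U1, G3.
Round 3: rule 6 [U1 AND L AND G3 -> K]; rule 12 [P AND G3 -> Q64]. New: K, Q64.
K first appears in round 3.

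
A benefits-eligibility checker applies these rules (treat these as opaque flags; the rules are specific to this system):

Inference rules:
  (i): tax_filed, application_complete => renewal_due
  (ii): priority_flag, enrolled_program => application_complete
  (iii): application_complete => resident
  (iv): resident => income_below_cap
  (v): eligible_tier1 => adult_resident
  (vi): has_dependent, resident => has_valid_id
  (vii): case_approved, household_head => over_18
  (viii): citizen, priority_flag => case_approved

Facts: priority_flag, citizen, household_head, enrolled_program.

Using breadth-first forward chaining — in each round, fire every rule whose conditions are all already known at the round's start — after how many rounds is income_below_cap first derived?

3

[1] (ii) [priority_flag, enrolled_program => application_complete]; (viii) [citizen, priority_flag => case_approved]. ⇒ new: application_complete, case_approved.
[2] (iii) [application_complete => resident]; (vii) [case_approved, household_head => over_18]. ⇒ new: resident, over_18.
[3] (iv) [resident => income_below_cap]. ⇒ new: income_below_cap.
income_below_cap first appears in round 3.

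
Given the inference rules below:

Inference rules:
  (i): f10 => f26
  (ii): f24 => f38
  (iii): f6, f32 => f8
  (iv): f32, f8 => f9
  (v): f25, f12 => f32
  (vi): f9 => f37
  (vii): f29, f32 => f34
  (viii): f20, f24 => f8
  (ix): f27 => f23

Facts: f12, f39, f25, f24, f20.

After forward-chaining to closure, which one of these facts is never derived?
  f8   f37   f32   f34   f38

[1] (ii) [f24 => f38]; (v) [f25, f12 => f32]; (viii) [f20, f24 => f8]. ⇒ new: f38, f32, f8.
[2] (iv) [f32, f8 => f9]. ⇒ new: f9.
[3] (vi) [f9 => f37]. ⇒ new: f37.
Derived: f37 (round 3), f8 (round 1), f38 (round 1), f32 (round 1). f34 never appears in any round.

f34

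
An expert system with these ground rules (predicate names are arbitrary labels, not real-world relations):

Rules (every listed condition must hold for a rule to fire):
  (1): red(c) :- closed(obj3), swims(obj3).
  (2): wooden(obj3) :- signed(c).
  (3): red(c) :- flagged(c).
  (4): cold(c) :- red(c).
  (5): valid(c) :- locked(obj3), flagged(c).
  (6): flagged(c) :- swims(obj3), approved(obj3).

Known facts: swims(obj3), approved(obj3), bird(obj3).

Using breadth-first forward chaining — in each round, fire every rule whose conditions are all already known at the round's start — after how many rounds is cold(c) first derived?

3

Round 1: (6) [flagged(c) :- swims(obj3), approved(obj3).]. New: flagged(c).
Round 2: (3) [red(c) :- flagged(c).]. New: red(c).
Round 3: (4) [cold(c) :- red(c).]. New: cold(c).
cold(c) first appears in round 3.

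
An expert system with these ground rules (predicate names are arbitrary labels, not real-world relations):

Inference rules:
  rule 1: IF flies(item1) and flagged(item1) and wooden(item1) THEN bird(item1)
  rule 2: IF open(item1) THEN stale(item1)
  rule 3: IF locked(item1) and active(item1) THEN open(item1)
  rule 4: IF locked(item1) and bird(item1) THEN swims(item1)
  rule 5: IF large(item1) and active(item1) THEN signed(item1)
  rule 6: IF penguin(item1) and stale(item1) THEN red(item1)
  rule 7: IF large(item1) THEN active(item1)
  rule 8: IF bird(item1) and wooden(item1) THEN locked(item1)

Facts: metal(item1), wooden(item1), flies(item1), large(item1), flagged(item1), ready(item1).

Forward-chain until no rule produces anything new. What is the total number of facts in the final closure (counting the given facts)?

Round 1: rule 1 [IF flies(item1) and flagged(item1) and wooden(item1) THEN bird(item1)]; rule 7 [IF large(item1) THEN active(item1)]. Adds bird(item1), active(item1).
Round 2: rule 5 [IF large(item1) and active(item1) THEN signed(item1)]; rule 8 [IF bird(item1) and wooden(item1) THEN locked(item1)]. Adds signed(item1), locked(item1).
Round 3: rule 3 [IF locked(item1) and active(item1) THEN open(item1)]; rule 4 [IF locked(item1) and bird(item1) THEN swims(item1)]. Adds open(item1), swims(item1).
Round 4: rule 2 [IF open(item1) THEN stale(item1)]. Adds stale(item1).
Closure: {active(item1), bird(item1), flagged(item1), flies(item1), large(item1), locked(item1), metal(item1), open(item1), ready(item1), signed(item1), stale(item1), swims(item1), wooden(item1)} — 13 facts.

13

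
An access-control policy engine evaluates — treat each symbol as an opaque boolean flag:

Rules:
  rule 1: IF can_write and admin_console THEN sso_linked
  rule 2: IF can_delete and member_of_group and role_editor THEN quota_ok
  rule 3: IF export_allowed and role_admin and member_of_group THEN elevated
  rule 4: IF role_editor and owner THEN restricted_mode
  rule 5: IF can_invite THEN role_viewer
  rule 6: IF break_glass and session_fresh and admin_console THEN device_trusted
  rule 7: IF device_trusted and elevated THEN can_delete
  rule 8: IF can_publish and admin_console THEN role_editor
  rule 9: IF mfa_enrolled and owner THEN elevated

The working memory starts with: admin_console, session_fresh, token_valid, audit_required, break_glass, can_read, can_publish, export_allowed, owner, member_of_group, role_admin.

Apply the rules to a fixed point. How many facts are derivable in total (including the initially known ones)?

Round 1: rule 3 [IF export_allowed and role_admin and member_of_group THEN elevated]; rule 6 [IF break_glass and session_fresh and admin_console THEN device_trusted]; rule 8 [IF can_publish and admin_console THEN role_editor]. Adds elevated, device_trusted, role_editor.
Round 2: rule 4 [IF role_editor and owner THEN restricted_mode]; rule 7 [IF device_trusted and elevated THEN can_delete]. Adds restricted_mode, can_delete.
Round 3: rule 2 [IF can_delete and member_of_group and role_editor THEN quota_ok]. Adds quota_ok.
Closure: {admin_console, audit_required, break_glass, can_delete, can_publish, can_read, device_trusted, elevated, export_allowed, member_of_group, owner, quota_ok, restricted_mode, role_admin, role_editor, session_fresh, token_valid} — 17 facts.

17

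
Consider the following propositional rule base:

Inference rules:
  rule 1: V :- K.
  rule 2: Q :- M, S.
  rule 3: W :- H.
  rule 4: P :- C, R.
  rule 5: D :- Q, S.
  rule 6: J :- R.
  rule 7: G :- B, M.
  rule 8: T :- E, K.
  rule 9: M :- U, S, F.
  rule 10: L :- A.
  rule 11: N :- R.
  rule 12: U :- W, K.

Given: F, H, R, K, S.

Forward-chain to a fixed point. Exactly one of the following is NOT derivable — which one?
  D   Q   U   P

Round 1: rule 1 [V :- K.]; rule 3 [W :- H.]; rule 6 [J :- R.]; rule 11 [N :- R.]. New: V, W, J, N.
Round 2: rule 12 [U :- W, K.]. New: U.
Round 3: rule 9 [M :- U, S, F.]. New: M.
Round 4: rule 2 [Q :- M, S.]. New: Q.
Round 5: rule 5 [D :- Q, S.]. New: D.
Derived: U (round 2), D (round 5), Q (round 4). P never appears in any round.

P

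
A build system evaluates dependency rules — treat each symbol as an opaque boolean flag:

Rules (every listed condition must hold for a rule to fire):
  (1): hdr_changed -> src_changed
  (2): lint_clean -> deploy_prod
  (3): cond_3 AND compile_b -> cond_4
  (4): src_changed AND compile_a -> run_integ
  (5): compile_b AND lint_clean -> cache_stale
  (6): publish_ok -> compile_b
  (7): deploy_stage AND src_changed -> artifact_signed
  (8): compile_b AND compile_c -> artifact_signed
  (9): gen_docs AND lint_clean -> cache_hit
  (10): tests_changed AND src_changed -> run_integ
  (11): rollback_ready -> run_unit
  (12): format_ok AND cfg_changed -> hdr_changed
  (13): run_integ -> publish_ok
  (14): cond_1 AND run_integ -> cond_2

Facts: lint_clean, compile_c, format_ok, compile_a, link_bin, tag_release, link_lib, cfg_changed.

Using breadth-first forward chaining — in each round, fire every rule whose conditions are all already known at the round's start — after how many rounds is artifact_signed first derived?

6

Round 1 — (2), (12), derive deploy_prod, hdr_changed.
Round 2 — (1), derive src_changed.
Round 3 — (4), derive run_integ.
Round 4 — (13), derive publish_ok.
Round 5 — (6), derive compile_b.
Round 6 — (5), (8), derive cache_stale, artifact_signed.
artifact_signed first appears in round 6.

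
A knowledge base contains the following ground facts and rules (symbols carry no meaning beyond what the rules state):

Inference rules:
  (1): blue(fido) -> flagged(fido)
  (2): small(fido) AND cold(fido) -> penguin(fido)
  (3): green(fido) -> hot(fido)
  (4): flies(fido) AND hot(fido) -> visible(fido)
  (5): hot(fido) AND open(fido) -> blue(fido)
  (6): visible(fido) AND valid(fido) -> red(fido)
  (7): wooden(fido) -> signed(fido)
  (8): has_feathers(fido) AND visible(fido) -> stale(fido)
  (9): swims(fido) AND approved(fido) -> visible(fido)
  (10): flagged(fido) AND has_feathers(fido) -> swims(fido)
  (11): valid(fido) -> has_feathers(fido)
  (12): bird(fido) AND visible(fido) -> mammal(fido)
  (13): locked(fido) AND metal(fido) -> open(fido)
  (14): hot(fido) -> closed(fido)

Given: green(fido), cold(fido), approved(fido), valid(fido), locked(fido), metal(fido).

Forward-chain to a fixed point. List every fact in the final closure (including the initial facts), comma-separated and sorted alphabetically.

[1] (3) [green(fido) -> hot(fido)]; (11) [valid(fido) -> has_feathers(fido)]; (13) [locked(fido) AND metal(fido) -> open(fido)]. ⇒ new: hot(fido), has_feathers(fido), open(fido).
[2] (5) [hot(fido) AND open(fido) -> blue(fido)]; (14) [hot(fido) -> closed(fido)]. ⇒ new: blue(fido), closed(fido).
[3] (1) [blue(fido) -> flagged(fido)]. ⇒ new: flagged(fido).
[4] (10) [flagged(fido) AND has_feathers(fido) -> swims(fido)]. ⇒ new: swims(fido).
[5] (9) [swims(fido) AND approved(fido) -> visible(fido)]. ⇒ new: visible(fido).
[6] (6) [visible(fido) AND valid(fido) -> red(fido)]; (8) [has_feathers(fido) AND visible(fido) -> stale(fido)]. ⇒ new: red(fido), stale(fido).

approved(fido), blue(fido), closed(fido), cold(fido), flagged(fido), green(fido), has_feathers(fido), hot(fido), locked(fido), metal(fido), open(fido), red(fido), stale(fido), swims(fido), valid(fido), visible(fido)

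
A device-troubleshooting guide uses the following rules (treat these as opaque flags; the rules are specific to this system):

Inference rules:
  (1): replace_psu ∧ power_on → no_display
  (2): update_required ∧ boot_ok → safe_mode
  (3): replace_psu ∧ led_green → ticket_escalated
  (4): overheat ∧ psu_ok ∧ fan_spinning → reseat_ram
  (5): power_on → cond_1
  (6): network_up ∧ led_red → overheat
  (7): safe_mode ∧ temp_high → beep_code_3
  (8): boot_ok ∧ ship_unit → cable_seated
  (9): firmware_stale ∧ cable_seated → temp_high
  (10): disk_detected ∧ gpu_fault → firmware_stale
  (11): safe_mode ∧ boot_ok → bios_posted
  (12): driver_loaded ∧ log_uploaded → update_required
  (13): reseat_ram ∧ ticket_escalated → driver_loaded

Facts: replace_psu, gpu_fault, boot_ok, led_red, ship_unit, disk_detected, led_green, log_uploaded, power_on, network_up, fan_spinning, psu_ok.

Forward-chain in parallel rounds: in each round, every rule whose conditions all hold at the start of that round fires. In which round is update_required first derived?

Round 1 — (1), (3), (5), (6), (8), (10), derive no_display, ticket_escalated, cond_1, overheat, cable_seated, firmware_stale.
Round 2 — (4), (9), derive reseat_ram, temp_high.
Round 3 — (13), derive driver_loaded.
Round 4 — (12), derive update_required.
update_required first appears in round 4.

4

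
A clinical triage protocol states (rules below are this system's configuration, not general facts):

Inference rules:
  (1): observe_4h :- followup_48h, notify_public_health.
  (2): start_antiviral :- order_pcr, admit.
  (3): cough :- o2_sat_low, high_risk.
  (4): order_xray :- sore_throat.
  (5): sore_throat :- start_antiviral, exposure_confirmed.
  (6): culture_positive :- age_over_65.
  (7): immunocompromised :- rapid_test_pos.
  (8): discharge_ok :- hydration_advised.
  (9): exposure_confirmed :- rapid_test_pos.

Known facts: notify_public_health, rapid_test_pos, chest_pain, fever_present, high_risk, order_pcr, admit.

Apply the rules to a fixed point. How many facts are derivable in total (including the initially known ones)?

12

Round 1: (2) [start_antiviral :- order_pcr, admit.]; (7) [immunocompromised :- rapid_test_pos.]; (9) [exposure_confirmed :- rapid_test_pos.]. New: start_antiviral, immunocompromised, exposure_confirmed.
Round 2: (5) [sore_throat :- start_antiviral, exposure_confirmed.]. New: sore_throat.
Round 3: (4) [order_xray :- sore_throat.]. New: order_xray.
Closure: {admit, chest_pain, exposure_confirmed, fever_present, high_risk, immunocompromised, notify_public_health, order_pcr, order_xray, rapid_test_pos, sore_throat, start_antiviral} — 12 facts.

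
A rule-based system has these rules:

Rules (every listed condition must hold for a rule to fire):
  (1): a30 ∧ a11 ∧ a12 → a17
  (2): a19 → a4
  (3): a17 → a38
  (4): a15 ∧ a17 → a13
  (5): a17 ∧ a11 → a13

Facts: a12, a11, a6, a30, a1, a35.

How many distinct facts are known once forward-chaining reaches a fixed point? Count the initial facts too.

Round 1 — (1), derive a17.
Round 2 — (3), (5), derive a38, a13.
Closure: {a1, a11, a12, a13, a17, a30, a35, a38, a6} — 9 facts.

9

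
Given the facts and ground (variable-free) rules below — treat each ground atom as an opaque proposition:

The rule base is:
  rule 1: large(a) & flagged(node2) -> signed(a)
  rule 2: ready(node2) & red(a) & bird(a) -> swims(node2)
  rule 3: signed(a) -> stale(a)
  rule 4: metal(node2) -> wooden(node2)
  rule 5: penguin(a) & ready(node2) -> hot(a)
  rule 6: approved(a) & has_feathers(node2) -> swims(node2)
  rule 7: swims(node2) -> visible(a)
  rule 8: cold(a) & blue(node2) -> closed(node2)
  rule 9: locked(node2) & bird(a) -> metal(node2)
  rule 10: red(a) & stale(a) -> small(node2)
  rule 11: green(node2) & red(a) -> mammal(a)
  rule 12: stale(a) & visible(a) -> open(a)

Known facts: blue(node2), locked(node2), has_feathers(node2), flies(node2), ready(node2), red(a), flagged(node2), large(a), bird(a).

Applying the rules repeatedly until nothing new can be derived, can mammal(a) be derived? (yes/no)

no

Round 1 — rule 1, rule 2, rule 9, derive signed(a), swims(node2), metal(node2).
Round 2 — rule 3, rule 4, rule 7, derive stale(a), wooden(node2), visible(a).
Round 3 — rule 10, rule 12, derive small(node2), open(a).
Fixed point reached. mammal(a) is concluded only by rule 11; rule 11 needs green(node2) (never derived).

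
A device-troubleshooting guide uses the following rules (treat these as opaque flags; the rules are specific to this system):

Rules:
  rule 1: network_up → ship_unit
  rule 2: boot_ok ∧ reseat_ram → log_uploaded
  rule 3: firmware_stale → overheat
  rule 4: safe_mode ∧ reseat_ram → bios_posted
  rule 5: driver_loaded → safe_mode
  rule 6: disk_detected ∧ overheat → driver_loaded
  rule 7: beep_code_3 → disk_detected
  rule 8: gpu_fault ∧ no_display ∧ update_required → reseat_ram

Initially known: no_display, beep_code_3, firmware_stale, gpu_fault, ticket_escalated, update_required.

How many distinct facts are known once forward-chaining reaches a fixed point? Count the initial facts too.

Round 1: rule 3 [firmware_stale → overheat]; rule 7 [beep_code_3 → disk_detected]; rule 8 [gpu_fault ∧ no_display ∧ update_required → reseat_ram]. New: overheat, disk_detected, reseat_ram.
Round 2: rule 6 [disk_detected ∧ overheat → driver_loaded]. New: driver_loaded.
Round 3: rule 5 [driver_loaded → safe_mode]. New: safe_mode.
Round 4: rule 4 [safe_mode ∧ reseat_ram → bios_posted]. New: bios_posted.
Closure: {beep_code_3, bios_posted, disk_detected, driver_loaded, firmware_stale, gpu_fault, no_display, overheat, reseat_ram, safe_mode, ticket_escalated, update_required} — 12 facts.

12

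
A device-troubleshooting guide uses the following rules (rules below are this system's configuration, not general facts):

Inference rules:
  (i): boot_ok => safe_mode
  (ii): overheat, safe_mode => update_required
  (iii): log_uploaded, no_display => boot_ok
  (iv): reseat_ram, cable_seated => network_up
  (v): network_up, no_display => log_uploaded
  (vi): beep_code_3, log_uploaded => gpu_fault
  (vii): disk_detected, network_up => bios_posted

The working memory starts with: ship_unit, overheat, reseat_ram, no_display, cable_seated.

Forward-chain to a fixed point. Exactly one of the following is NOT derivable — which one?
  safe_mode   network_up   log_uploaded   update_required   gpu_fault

gpu_fault

[1] (iv) [reseat_ram, cable_seated => network_up]. ⇒ new: network_up.
[2] (v) [network_up, no_display => log_uploaded]. ⇒ new: log_uploaded.
[3] (iii) [log_uploaded, no_display => boot_ok]. ⇒ new: boot_ok.
[4] (i) [boot_ok => safe_mode]. ⇒ new: safe_mode.
[5] (ii) [overheat, safe_mode => update_required]. ⇒ new: update_required.
Derived: network_up (round 1), update_required (round 5), log_uploaded (round 2), safe_mode (round 4). gpu_fault never appears in any round.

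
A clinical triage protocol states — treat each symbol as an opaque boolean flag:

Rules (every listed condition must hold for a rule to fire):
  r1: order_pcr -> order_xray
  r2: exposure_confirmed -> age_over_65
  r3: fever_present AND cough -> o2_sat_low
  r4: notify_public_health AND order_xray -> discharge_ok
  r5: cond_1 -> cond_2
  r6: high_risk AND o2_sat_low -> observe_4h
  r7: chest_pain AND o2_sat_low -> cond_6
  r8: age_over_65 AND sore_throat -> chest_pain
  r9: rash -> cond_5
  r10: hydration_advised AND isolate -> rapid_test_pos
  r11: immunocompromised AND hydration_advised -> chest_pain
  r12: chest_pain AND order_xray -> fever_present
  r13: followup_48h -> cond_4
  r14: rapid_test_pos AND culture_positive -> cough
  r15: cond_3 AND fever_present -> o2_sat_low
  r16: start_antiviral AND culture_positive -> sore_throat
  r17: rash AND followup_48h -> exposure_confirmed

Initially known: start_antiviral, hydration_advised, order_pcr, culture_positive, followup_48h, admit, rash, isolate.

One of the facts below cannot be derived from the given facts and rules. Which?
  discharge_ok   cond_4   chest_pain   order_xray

Round 1: r1 [order_pcr -> order_xray]; r9 [rash -> cond_5]; r10 [hydration_advised AND isolate -> rapid_test_pos]; r13 [followup_48h -> cond_4]; r16 [start_antiviral AND culture_positive -> sore_throat]; r17 [rash AND followup_48h -> exposure_confirmed]. Adds order_xray, cond_5, rapid_test_pos, cond_4, sore_throat, exposure_confirmed.
Round 2: r2 [exposure_confirmed -> age_over_65]; r14 [rapid_test_pos AND culture_positive -> cough]. Adds age_over_65, cough.
Round 3: r8 [age_over_65 AND sore_throat -> chest_pain]. Adds chest_pain.
Round 4: r12 [chest_pain AND order_xray -> fever_present]. Adds fever_present.
Round 5: r3 [fever_present AND cough -> o2_sat_low]. Adds o2_sat_low.
Round 6: r7 [chest_pain AND o2_sat_low -> cond_6]. Adds cond_6.
Derived: chest_pain (round 3), order_xray (round 1), cond_4 (round 1). discharge_ok never appears in any round.

discharge_ok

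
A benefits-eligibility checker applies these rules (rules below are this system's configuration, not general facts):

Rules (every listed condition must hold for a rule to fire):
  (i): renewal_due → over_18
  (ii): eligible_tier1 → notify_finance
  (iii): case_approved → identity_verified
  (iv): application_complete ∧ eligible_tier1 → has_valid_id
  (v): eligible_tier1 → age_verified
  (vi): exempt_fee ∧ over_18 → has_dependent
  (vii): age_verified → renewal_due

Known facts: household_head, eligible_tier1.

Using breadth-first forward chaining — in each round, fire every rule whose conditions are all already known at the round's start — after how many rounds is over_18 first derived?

Round 1 — (ii), (v), derive notify_finance, age_verified.
Round 2 — (vii), derive renewal_due.
Round 3 — (i), derive over_18.
over_18 first appears in round 3.

3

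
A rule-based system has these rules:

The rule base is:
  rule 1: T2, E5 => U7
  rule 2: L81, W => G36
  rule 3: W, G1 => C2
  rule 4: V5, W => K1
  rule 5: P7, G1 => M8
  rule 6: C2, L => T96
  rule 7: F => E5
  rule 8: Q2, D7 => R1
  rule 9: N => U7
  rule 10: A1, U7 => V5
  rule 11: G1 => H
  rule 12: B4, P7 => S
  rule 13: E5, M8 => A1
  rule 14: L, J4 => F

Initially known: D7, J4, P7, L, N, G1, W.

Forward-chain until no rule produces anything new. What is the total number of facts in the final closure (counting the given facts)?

17

[1] rule 3 [W, G1 => C2]; rule 5 [P7, G1 => M8]; rule 9 [N => U7]; rule 11 [G1 => H]; rule 14 [L, J4 => F]. ⇒ new: C2, M8, U7, H, F.
[2] rule 6 [C2, L => T96]; rule 7 [F => E5]. ⇒ new: T96, E5.
[3] rule 13 [E5, M8 => A1]. ⇒ new: A1.
[4] rule 10 [A1, U7 => V5]. ⇒ new: V5.
[5] rule 4 [V5, W => K1]. ⇒ new: K1.
Closure: {A1, C2, D7, E5, F, G1, H, J4, K1, L, M8, N, P7, T96, U7, V5, W} — 17 facts.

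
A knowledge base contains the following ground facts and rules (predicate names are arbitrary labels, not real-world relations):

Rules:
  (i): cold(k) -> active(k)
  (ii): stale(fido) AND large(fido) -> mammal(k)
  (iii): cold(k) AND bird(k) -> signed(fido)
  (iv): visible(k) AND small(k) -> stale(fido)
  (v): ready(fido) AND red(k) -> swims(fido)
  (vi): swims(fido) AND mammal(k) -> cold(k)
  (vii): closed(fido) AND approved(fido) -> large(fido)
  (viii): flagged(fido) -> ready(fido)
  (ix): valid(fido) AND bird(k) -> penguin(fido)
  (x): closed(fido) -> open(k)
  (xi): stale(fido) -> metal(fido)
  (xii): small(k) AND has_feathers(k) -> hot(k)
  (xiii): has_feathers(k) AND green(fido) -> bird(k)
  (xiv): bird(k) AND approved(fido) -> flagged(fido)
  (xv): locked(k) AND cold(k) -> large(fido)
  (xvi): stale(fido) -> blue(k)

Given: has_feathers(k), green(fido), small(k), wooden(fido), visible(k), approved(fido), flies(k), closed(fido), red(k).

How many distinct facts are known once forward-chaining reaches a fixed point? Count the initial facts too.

23

Round 1 — (iv), (vii), (x), (xii), (xiii), derive stale(fido), large(fido), open(k), hot(k), bird(k).
Round 2 — (ii), (xi), (xiv), (xvi), derive mammal(k), metal(fido), flagged(fido), blue(k).
Round 3 — (viii), derive ready(fido).
Round 4 — (v), derive swims(fido).
Round 5 — (vi), derive cold(k).
Round 6 — (i), (iii), derive active(k), signed(fido).
Closure: {active(k), approved(fido), bird(k), blue(k), closed(fido), cold(k), flagged(fido), flies(k), green(fido), has_feathers(k), hot(k), large(fido), mammal(k), metal(fido), open(k), ready(fido), red(k), signed(fido), small(k), stale(fido), swims(fido), visible(k), wooden(fido)} — 23 facts.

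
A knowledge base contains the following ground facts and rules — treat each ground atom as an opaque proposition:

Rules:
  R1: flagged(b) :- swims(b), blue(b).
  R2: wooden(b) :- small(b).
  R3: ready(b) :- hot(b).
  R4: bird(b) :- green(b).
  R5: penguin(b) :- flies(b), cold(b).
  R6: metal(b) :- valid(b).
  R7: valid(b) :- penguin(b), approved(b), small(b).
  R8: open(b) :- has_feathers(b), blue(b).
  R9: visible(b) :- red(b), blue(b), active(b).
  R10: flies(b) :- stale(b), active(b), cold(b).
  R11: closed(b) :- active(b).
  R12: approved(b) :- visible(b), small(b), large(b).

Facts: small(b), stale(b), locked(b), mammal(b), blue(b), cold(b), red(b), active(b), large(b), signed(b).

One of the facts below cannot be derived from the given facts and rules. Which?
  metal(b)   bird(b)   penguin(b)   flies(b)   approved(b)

Round 1: R2 [wooden(b) :- small(b).]; R9 [visible(b) :- red(b), blue(b), active(b).]; R10 [flies(b) :- stale(b), active(b), cold(b).]; R11 [closed(b) :- active(b).]. Adds wooden(b), visible(b), flies(b), closed(b).
Round 2: R5 [penguin(b) :- flies(b), cold(b).]; R12 [approved(b) :- visible(b), small(b), large(b).]. Adds penguin(b), approved(b).
Round 3: R7 [valid(b) :- penguin(b), approved(b), small(b).]. Adds valid(b).
Round 4: R6 [metal(b) :- valid(b).]. Adds metal(b).
Derived: penguin(b) (round 2), approved(b) (round 2), flies(b) (round 1), metal(b) (round 4). bird(b) never appears in any round.

bird(b)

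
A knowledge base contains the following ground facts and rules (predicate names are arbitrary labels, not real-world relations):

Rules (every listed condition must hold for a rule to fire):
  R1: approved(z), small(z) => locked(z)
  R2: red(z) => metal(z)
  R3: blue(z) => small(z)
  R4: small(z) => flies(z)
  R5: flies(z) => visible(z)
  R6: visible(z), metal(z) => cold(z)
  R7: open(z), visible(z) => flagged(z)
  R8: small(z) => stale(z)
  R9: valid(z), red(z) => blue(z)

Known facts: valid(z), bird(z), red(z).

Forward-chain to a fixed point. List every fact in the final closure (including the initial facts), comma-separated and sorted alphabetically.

bird(z), blue(z), cold(z), flies(z), metal(z), red(z), small(z), stale(z), valid(z), visible(z)

[1] R2 [red(z) => metal(z)]; R9 [valid(z), red(z) => blue(z)]. ⇒ new: metal(z), blue(z).
[2] R3 [blue(z) => small(z)]. ⇒ new: small(z).
[3] R4 [small(z) => flies(z)]; R8 [small(z) => stale(z)]. ⇒ new: flies(z), stale(z).
[4] R5 [flies(z) => visible(z)]. ⇒ new: visible(z).
[5] R6 [visible(z), metal(z) => cold(z)]. ⇒ new: cold(z).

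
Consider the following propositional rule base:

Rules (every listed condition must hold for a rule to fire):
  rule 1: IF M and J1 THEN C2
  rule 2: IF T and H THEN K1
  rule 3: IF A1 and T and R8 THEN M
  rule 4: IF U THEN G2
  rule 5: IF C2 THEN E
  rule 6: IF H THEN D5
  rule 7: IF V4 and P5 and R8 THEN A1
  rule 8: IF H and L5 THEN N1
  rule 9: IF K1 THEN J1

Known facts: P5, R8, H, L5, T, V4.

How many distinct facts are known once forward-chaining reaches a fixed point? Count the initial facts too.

14

[1] rule 2 [IF T and H THEN K1]; rule 6 [IF H THEN D5]; rule 7 [IF V4 and P5 and R8 THEN A1]; rule 8 [IF H and L5 THEN N1]. ⇒ new: K1, D5, A1, N1.
[2] rule 3 [IF A1 and T and R8 THEN M]; rule 9 [IF K1 THEN J1]. ⇒ new: M, J1.
[3] rule 1 [IF M and J1 THEN C2]. ⇒ new: C2.
[4] rule 5 [IF C2 THEN E]. ⇒ new: E.
Closure: {A1, C2, D5, E, H, J1, K1, L5, M, N1, P5, R8, T, V4} — 14 facts.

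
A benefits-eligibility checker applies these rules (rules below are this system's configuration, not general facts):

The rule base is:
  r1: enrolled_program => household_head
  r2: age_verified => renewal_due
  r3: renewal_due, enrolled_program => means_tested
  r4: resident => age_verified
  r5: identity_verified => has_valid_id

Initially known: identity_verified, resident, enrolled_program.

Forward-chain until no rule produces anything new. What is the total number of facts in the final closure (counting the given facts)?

8

Round 1 — r1, r4, r5, derive household_head, age_verified, has_valid_id.
Round 2 — r2, derive renewal_due.
Round 3 — r3, derive means_tested.
Closure: {age_verified, enrolled_program, has_valid_id, household_head, identity_verified, means_tested, renewal_due, resident} — 8 facts.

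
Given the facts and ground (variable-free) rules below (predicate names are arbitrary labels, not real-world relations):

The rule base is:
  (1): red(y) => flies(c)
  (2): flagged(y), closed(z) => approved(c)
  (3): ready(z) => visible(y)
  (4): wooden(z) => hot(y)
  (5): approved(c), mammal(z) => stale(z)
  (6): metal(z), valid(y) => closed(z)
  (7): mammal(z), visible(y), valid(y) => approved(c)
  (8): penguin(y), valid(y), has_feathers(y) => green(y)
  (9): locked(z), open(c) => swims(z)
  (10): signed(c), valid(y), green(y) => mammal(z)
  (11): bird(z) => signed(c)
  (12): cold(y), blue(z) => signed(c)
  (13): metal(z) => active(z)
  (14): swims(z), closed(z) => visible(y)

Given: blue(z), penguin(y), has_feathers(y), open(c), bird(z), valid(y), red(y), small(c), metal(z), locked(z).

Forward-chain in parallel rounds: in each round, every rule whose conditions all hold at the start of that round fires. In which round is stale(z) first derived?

Round 1 fires (1), (6), (8), (9), (11), (13), giving flies(c), closed(z), green(y), swims(z), signed(c), active(z).
Round 2 fires (10), (14), giving mammal(z), visible(y).
Round 3 fires (7), giving approved(c).
Round 4 fires (5), giving stale(z).
stale(z) first appears in round 4.

4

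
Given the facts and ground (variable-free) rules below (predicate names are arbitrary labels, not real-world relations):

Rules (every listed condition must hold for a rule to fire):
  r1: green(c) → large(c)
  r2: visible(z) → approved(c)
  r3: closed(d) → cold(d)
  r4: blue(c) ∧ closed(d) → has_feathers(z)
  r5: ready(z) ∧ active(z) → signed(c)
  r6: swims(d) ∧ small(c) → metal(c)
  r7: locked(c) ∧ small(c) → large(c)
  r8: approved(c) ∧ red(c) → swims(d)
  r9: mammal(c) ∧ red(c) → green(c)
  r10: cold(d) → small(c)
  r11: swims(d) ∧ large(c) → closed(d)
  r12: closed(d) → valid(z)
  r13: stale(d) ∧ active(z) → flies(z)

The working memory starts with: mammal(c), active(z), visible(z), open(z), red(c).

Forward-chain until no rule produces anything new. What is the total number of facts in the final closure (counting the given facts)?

14

Round 1: r2 [visible(z) → approved(c)]; r9 [mammal(c) ∧ red(c) → green(c)]. Adds approved(c), green(c).
Round 2: r1 [green(c) → large(c)]; r8 [approved(c) ∧ red(c) → swims(d)]. Adds large(c), swims(d).
Round 3: r11 [swims(d) ∧ large(c) → closed(d)]. Adds closed(d).
Round 4: r3 [closed(d) → cold(d)]; r12 [closed(d) → valid(z)]. Adds cold(d), valid(z).
Round 5: r10 [cold(d) → small(c)]. Adds small(c).
Round 6: r6 [swims(d) ∧ small(c) → metal(c)]. Adds metal(c).
Closure: {active(z), approved(c), closed(d), cold(d), green(c), large(c), mammal(c), metal(c), open(z), red(c), small(c), swims(d), valid(z), visible(z)} — 14 facts.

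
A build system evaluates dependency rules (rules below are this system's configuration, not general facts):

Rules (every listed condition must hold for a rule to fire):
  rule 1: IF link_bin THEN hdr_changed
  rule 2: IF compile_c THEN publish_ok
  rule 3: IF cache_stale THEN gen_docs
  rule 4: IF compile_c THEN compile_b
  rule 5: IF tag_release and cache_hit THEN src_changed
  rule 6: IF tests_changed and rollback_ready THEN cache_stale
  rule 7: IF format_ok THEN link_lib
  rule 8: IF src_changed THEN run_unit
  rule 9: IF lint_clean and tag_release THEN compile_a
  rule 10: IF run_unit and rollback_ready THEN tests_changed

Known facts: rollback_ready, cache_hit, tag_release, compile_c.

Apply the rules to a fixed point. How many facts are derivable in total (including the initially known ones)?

11

[1] rule 2 [IF compile_c THEN publish_ok]; rule 4 [IF compile_c THEN compile_b]; rule 5 [IF tag_release and cache_hit THEN src_changed]. ⇒ new: publish_ok, compile_b, src_changed.
[2] rule 8 [IF src_changed THEN run_unit]. ⇒ new: run_unit.
[3] rule 10 [IF run_unit and rollback_ready THEN tests_changed]. ⇒ new: tests_changed.
[4] rule 6 [IF tests_changed and rollback_ready THEN cache_stale]. ⇒ new: cache_stale.
[5] rule 3 [IF cache_stale THEN gen_docs]. ⇒ new: gen_docs.
Closure: {cache_hit, cache_stale, compile_b, compile_c, gen_docs, publish_ok, rollback_ready, run_unit, src_changed, tag_release, tests_changed} — 11 facts.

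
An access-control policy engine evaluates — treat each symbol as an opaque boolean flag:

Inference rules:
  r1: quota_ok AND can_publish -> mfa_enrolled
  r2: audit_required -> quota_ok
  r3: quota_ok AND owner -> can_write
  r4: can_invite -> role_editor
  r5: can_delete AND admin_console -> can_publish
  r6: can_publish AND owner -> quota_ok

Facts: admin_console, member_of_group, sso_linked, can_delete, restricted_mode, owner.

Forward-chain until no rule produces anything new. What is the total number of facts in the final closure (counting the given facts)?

Round 1: r5 [can_delete AND admin_console -> can_publish]. Adds can_publish.
Round 2: r6 [can_publish AND owner -> quota_ok]. Adds quota_ok.
Round 3: r1 [quota_ok AND can_publish -> mfa_enrolled]; r3 [quota_ok AND owner -> can_write]. Adds mfa_enrolled, can_write.
Closure: {admin_console, can_delete, can_publish, can_write, member_of_group, mfa_enrolled, owner, quota_ok, restricted_mode, sso_linked} — 10 facts.

10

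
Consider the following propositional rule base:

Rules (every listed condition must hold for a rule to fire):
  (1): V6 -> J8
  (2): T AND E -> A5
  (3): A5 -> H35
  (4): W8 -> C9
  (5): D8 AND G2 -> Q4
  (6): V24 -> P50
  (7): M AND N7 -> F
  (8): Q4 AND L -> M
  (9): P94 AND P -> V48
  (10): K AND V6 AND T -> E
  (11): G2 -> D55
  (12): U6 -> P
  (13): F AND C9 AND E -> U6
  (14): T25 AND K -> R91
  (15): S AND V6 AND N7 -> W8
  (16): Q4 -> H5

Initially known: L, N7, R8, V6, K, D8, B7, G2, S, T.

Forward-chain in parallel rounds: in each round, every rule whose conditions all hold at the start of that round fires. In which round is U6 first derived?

Round 1 fires (1), (5), (10), (11), (15), giving J8, Q4, E, D55, W8.
Round 2 fires (2), (4), (8), (16), giving A5, C9, M, H5.
Round 3 fires (3), (7), giving H35, F.
Round 4 fires (13), giving U6.
U6 first appears in round 4.

4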